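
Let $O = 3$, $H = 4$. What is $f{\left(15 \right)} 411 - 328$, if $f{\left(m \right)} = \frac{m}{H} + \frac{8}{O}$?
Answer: $\frac{9237}{4} \approx 2309.3$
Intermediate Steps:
$f{\left(m \right)} = \frac{8}{3} + \frac{m}{4}$ ($f{\left(m \right)} = \frac{m}{4} + \frac{8}{3} = \frac{8}{3} + \frac{m}{4}$)
$f{\left(15 \right)} 411 - 328 = \left(\frac{8}{3} + \frac{1}{4} \cdot 15\right) 411 - 328 = \left(\frac{8}{3} + \frac{15}{4}\right) 411 - 328 = \frac{77}{12} \cdot 411 - 328 = \frac{10549}{4} - 328 = \frac{9237}{4}$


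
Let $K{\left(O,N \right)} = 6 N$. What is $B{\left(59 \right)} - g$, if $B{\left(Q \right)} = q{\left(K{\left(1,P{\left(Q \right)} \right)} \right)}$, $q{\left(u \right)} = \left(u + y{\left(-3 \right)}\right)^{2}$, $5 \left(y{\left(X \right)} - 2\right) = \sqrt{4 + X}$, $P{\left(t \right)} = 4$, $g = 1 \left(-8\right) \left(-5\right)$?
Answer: $\frac{16161}{25} \approx 646.44$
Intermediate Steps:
$g = 40$ ($g = \left(-8\right) \left(-5\right) = 40$)
$y{\left(X \right)} = 2 + \frac{\sqrt{4 + X}}{5}$
$q{\left(u \right)} = \left(\frac{11}{5} + u\right)^{2}$ ($q{\left(u \right)} = \left(u + \left(2 + \frac{\sqrt{4 - 3}}{5}\right)\right)^{2} = \left(u + \left(2 + \frac{\sqrt{1}}{5}\right)\right)^{2} = \left(u + \left(2 + \frac{1}{5} \cdot 1\right)\right)^{2} = \left(u + \left(2 + \frac{1}{5}\right)\right)^{2} = \left(u + \frac{11}{5}\right)^{2} = \left(\frac{11}{5} + u\right)^{2}$)
$B{\left(Q \right)} = \frac{17161}{25}$ ($B{\left(Q \right)} = \frac{\left(11 + 5 \cdot 6 \cdot 4\right)^{2}}{25} = \frac{\left(11 + 5 \cdot 24\right)^{2}}{25} = \frac{\left(11 + 120\right)^{2}}{25} = \frac{131^{2}}{25} = \frac{1}{25} \cdot 17161 = \frac{17161}{25}$)
$B{\left(59 \right)} - g = \frac{17161}{25} - 40 = \frac{16161}{25}$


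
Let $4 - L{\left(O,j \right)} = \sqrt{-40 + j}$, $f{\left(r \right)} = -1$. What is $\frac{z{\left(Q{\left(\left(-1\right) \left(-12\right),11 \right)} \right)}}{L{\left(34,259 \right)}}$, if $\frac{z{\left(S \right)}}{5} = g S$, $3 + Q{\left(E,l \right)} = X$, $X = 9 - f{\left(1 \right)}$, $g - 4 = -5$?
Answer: $\frac{20}{29} + \frac{5 \sqrt{219}}{29} \approx 3.2411$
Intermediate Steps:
$g = -1$ ($g = 4 - 5 = -1$)
$X = 10$ ($X = 9 - -1 = 9 + 1 = 10$)
$Q{\left(E,l \right)} = 7$ ($Q{\left(E,l \right)} = -3 + 10 = 7$)
$L{\left(O,j \right)} = 4 - \sqrt{-40 + j}$
$z{\left(S \right)} = - 5 S$ ($z{\left(S \right)} = 5 \left(- S\right) = - 5 S$)
$\frac{z{\left(Q{\left(\left(-1\right) \left(-12\right),11 \right)} \right)}}{L{\left(34,259 \right)}} = \frac{\left(-5\right) 7}{4 - \sqrt{-40 + 259}} = - \frac{35}{4 - \sqrt{219}}$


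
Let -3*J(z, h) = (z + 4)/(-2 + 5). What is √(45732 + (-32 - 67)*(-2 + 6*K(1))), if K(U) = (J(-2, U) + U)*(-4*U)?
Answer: √47778 ≈ 218.58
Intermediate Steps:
J(z, h) = -4/9 - z/9 (J(z, h) = -(z + 4)/(3*(-2 + 5)) = -(4 + z)/(3*3) = -(4/3 + z/3)/3 = -4/9 - z/9)
K(U) = -4*U*(-2/9 + U) (K(U) = ((-4/9 - ⅑*(-2)) + U)*(-4*U) = ((-4/9 + 2/9) + U)*(-4*U) = (-2/9 + U)*(-4*U) = -4*U*(-2/9 + U))
√(45732 + (-32 - 67)*(-2 + 6*K(1))) = √(45732 + (-32 - 67)*(-2 + 6*((4/9)*1*(2 - 9*1)))) = √(45732 - 99*(-2 + 6*((4/9)*1*(2 - 9)))) = √(45732 - 99*(-2 + 6*((4/9)*1*(-7)))) = √(45732 - 99*(-2 + 6*(-28/9))) = √(45732 - 99*(-2 - 56/3)) = √(45732 - 99*(-62/3)) = √(45732 + 2046) = √47778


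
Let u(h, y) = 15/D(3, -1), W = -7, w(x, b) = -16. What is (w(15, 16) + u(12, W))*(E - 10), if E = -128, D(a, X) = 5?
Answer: 1794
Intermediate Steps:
u(h, y) = 3 (u(h, y) = 15/5 = 15*(⅕) = 3)
(w(15, 16) + u(12, W))*(E - 10) = (-16 + 3)*(-128 - 10) = -13*(-138) = 1794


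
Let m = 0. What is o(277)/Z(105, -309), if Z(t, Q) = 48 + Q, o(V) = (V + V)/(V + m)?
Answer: -2/261 ≈ -0.0076628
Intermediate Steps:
o(V) = 2 (o(V) = (V + V)/(V + 0) = (2*V)/V = 2)
o(277)/Z(105, -309) = 2/(48 - 309) = 2/(-261) = 2*(-1/261) = -2/261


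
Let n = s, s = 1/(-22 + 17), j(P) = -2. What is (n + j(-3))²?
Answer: 121/25 ≈ 4.8400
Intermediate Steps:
s = -⅕ (s = 1/(-5) = -⅕ ≈ -0.20000)
n = -⅕ ≈ -0.20000
(n + j(-3))² = (-⅕ - 2)² = (-11/5)² = 121/25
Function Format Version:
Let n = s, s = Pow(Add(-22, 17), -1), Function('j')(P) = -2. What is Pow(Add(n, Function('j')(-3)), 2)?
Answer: Rational(121, 25) ≈ 4.8400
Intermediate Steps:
s = Rational(-1, 5) (s = Pow(-5, -1) = Rational(-1, 5) ≈ -0.20000)
n = Rational(-1, 5) ≈ -0.20000
Pow(Add(n, Function('j')(-3)), 2) = Pow(Add(Rational(-1, 5), -2), 2) = Pow(Rational(-11, 5), 2) = Rational(121, 25)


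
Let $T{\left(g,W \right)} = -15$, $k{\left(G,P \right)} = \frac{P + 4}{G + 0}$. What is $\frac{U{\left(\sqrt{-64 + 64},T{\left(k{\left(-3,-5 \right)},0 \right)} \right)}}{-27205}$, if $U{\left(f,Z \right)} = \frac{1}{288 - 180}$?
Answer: $- \frac{1}{2938140} \approx -3.4035 \cdot 10^{-7}$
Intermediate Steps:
$k{\left(G,P \right)} = \frac{4 + P}{G}$
$U{\left(f,Z \right)} = \frac{1}{108}$
$\frac{U{\left(\sqrt{-64 + 64},T{\left(k{\left(-3,-5 \right)},0 \right)} \right)}}{-27205} = \frac{1}{108 \left(-27205\right)} = \frac{1}{108} \left(- \frac{1}{27205}\right) = - \frac{1}{2938140}$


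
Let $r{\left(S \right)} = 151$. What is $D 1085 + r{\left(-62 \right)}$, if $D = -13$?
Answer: $-13954$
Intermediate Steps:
$D 1085 + r{\left(-62 \right)} = \left(-13\right) 1085 + 151 = -14105 + 151 = -13954$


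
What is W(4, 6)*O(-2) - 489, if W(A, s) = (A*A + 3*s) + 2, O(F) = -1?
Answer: -525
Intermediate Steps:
W(A, s) = 2 + A² + 3*s (W(A, s) = (A² + 3*s) + 2 = 2 + A² + 3*s)
W(4, 6)*O(-2) - 489 = (2 + 4² + 3*6)*(-1) - 489 = (2 + 16 + 18)*(-1) - 489 = 36*(-1) - 489 = -36 - 489 = -525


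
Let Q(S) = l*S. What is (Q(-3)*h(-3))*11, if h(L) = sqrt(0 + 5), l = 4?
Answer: -132*sqrt(5) ≈ -295.16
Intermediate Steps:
h(L) = sqrt(5)
Q(S) = 4*S
(Q(-3)*h(-3))*11 = ((4*(-3))*sqrt(5))*11 = -12*sqrt(5)*11 = -132*sqrt(5)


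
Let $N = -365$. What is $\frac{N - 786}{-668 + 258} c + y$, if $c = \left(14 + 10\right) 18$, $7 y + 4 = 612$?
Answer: $\frac{1864952}{1435} \approx 1299.6$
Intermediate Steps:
$y = \frac{608}{7}$ ($y = - \frac{4}{7} + \frac{1}{7} \cdot 612 = - \frac{4}{7} + \frac{612}{7} = \frac{608}{7} \approx 86.857$)
$c = 432$ ($c = 24 \cdot 18 = 432$)
$\frac{N - 786}{-668 + 258} c + y = \frac{-365 - 786}{-668 + 258} \cdot 432 + \frac{608}{7} = - \frac{1151}{-410} \cdot 432 + \frac{608}{7} = \left(-1151\right) \left(- \frac{1}{410}\right) 432 + \frac{608}{7} = \frac{1151}{410} \cdot 432 + \frac{608}{7} = \frac{248616}{205} + \frac{608}{7} = \frac{1864952}{1435}$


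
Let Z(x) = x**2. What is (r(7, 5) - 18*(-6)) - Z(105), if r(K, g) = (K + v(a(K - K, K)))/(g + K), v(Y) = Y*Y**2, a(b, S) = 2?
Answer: -43663/4 ≈ -10916.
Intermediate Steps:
v(Y) = Y**3
r(K, g) = (8 + K)/(K + g) (r(K, g) = (K + 2**3)/(g + K) = (K + 8)/(K + g) = (8 + K)/(K + g))
(r(7, 5) - 18*(-6)) - Z(105) = ((8 + 7)/(7 + 5) - 18*(-6)) - 1*105**2 = (15/12 + 108) - 1*11025 = ((1/12)*15 + 108) - 11025 = (5/4 + 108) - 11025 = 437/4 - 11025 = -43663/4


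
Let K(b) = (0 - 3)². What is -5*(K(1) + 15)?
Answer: -120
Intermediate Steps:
K(b) = 9 (K(b) = (-3)² = 9)
-5*(K(1) + 15) = -5*(9 + 15) = -5*24 = -120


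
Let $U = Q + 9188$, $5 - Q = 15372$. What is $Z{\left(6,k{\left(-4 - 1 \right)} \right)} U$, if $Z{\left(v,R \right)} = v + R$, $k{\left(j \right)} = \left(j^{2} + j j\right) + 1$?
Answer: $-352203$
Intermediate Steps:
$Q = -15367$ ($Q = 5 - 15372 = -15367$)
$k{\left(j \right)} = 1 + 2 j^{2}$ ($k{\left(j \right)} = \left(j^{2} + j^{2}\right) + 1 = 2 j^{2} + 1 = 1 + 2 j^{2}$)
$U = -6179$ ($U = -15367 + 9188 = -6179$)
$Z{\left(v,R \right)} = R + v$
$Z{\left(6,k{\left(-4 - 1 \right)} \right)} U = \left(\left(1 + 2 \left(-4 - 1\right)^{2}\right) + 6\right) \left(-6179\right) = \left(\left(1 + 2 \left(-5\right)^{2}\right) + 6\right) \left(-6179\right) = \left(\left(1 + 2 \cdot 25\right) + 6\right) \left(-6179\right) = \left(\left(1 + 50\right) + 6\right) \left(-6179\right) = \left(51 + 6\right) \left(-6179\right) = 57 \left(-6179\right) = -352203$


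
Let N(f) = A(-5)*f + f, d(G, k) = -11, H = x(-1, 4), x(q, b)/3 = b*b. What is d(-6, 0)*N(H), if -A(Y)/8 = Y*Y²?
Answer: -528528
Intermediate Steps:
x(q, b) = 3*b² (x(q, b) = 3*(b*b) = 3*b²)
H = 48 (H = 3*4² = 3*16 = 48)
A(Y) = -8*Y³ (A(Y) = -8*Y*Y² = -8*Y³)
N(f) = 1001*f (N(f) = (-8*(-5)³)*f + f = (-8*(-125))*f + f = 1000*f + f = 1001*f)
d(-6, 0)*N(H) = -11011*48 = -11*48048 = -528528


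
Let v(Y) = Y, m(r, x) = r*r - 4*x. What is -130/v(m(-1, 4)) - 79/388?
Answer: 9851/1164 ≈ 8.4631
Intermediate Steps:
m(r, x) = r² - 4*x
-130/v(m(-1, 4)) - 79/388 = -130/((-1)² - 4*4) - 79/388 = -130/(1 - 16) - 79*1/388 = -130/(-15) - 79/388 = -130*(-1/15) - 79/388 = 26/3 - 79/388 = 9851/1164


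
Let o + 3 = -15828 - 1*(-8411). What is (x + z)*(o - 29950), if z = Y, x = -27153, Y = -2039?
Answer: 1090905040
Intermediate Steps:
z = -2039
o = -7420 (o = -3 + (-15828 - 1*(-8411)) = -3 + (-15828 + 8411) = -3 - 7417 = -7420)
(x + z)*(o - 29950) = (-27153 - 2039)*(-7420 - 29950) = -29192*(-37370) = 1090905040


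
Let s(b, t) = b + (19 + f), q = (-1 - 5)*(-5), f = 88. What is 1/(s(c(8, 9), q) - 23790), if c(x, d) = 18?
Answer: -1/23665 ≈ -4.2256e-5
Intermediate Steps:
q = 30 (q = -6*(-5) = 30)
s(b, t) = 107 + b (s(b, t) = b + (19 + 88) = b + 107 = 107 + b)
1/(s(c(8, 9), q) - 23790) = 1/((107 + 18) - 23790) = 1/(125 - 23790) = 1/(-23665) = -1/23665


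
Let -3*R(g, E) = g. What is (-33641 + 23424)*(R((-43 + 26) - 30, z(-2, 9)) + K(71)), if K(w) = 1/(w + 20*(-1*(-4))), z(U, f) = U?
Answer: -72540700/453 ≈ -1.6013e+5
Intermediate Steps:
R(g, E) = -g/3
K(w) = 1/(80 + w) (K(w) = 1/(w + 20*4) = 1/(w + 80) = 1/(80 + w))
(-33641 + 23424)*(R((-43 + 26) - 30, z(-2, 9)) + K(71)) = (-33641 + 23424)*(-((-43 + 26) - 30)/3 + 1/(80 + 71)) = -10217*(-(-17 - 30)/3 + 1/151) = -10217*(-1/3*(-47) + 1/151) = -10217*(47/3 + 1/151) = -10217*7100/453 = -72540700/453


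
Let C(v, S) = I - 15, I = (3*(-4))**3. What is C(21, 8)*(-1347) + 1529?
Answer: 2349350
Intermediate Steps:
I = -1728 (I = (-12)**3 = -1728)
C(v, S) = -1743 (C(v, S) = -1728 - 15 = -1743)
C(21, 8)*(-1347) + 1529 = -1743*(-1347) + 1529 = 2347821 + 1529 = 2349350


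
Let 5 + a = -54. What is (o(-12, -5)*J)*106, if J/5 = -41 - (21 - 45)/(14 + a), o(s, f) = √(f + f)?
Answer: -66038*I*√10/3 ≈ -69610.0*I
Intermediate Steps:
a = -59 (a = -5 - 54 = -59)
o(s, f) = √2*√f (o(s, f) = √(2*f) = √2*√f)
J = -623/3 (J = 5*(-41 - (21 - 45)/(14 - 59)) = 5*(-41 - (-24)/(-45)) = 5*(-41 - (-24)*(-1)/45) = 5*(-41 - 1*8/15) = 5*(-41 - 8/15) = 5*(-623/15) = -623/3 ≈ -207.67)
(o(-12, -5)*J)*106 = ((√2*√(-5))*(-623/3))*106 = ((√2*(I*√5))*(-623/3))*106 = ((I*√10)*(-623/3))*106 = -623*I*√10/3*106 = -66038*I*√10/3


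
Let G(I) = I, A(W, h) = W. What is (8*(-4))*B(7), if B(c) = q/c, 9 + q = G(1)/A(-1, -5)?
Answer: 320/7 ≈ 45.714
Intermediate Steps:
q = -10 (q = -9 + 1/(-1) = -9 + 1*(-1) = -9 - 1 = -10)
B(c) = -10/c
(8*(-4))*B(7) = (8*(-4))*(-10/7) = -(-320)/7 = -32*(-10/7) = 320/7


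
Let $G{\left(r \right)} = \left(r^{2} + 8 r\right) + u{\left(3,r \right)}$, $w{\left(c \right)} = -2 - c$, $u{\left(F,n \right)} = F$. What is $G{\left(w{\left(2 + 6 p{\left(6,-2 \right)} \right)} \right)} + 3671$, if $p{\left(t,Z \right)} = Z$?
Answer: $3802$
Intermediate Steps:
$G{\left(r \right)} = 3 + r^{2} + 8 r$ ($G{\left(r \right)} = \left(r^{2} + 8 r\right) + 3 = 3 + r^{2} + 8 r$)
$G{\left(w{\left(2 + 6 p{\left(6,-2 \right)} \right)} \right)} + 3671 = \left(3 + \left(-2 - \left(2 + 6 \left(-2\right)\right)\right)^{2} + 8 \left(-2 - \left(2 + 6 \left(-2\right)\right)\right)\right) + 3671 = \left(3 + \left(-2 - \left(2 - 12\right)\right)^{2} + 8 \left(-2 - \left(2 - 12\right)\right)\right) + 3671 = \left(3 + \left(-2 - -10\right)^{2} + 8 \left(-2 - -10\right)\right) + 3671 = \left(3 + \left(-2 + 10\right)^{2} + 8 \left(-2 + 10\right)\right) + 3671 = \left(3 + 8^{2} + 8 \cdot 8\right) + 3671 = \left(3 + 64 + 64\right) + 3671 = 131 + 3671 = 3802$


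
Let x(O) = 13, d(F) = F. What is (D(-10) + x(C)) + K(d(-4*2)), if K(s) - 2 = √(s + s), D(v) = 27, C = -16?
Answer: 42 + 4*I ≈ 42.0 + 4.0*I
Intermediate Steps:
K(s) = 2 + √2*√s (K(s) = 2 + √(s + s) = 2 + √(2*s) = 2 + √2*√s)
(D(-10) + x(C)) + K(d(-4*2)) = (27 + 13) + (2 + √2*√(-4*2)) = 40 + (2 + √2*√(-8)) = 40 + (2 + √2*(2*I*√2)) = 40 + (2 + 4*I) = 42 + 4*I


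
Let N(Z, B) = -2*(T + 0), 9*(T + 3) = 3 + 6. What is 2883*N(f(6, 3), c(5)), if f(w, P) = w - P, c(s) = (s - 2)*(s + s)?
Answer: 11532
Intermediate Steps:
T = -2 (T = -3 + (3 + 6)/9 = -3 + (⅑)*9 = -3 + 1 = -2)
c(s) = 2*s*(-2 + s) (c(s) = (-2 + s)*(2*s) = 2*s*(-2 + s))
N(Z, B) = 4 (N(Z, B) = -2*(-2 + 0) = -2*(-2) = 4)
2883*N(f(6, 3), c(5)) = 2883*4 = 11532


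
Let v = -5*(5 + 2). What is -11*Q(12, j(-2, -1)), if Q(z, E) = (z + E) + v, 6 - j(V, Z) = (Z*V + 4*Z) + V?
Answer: 143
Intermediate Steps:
v = -35 (v = -5*7 = -35)
j(V, Z) = 6 - V - 4*Z - V*Z (j(V, Z) = 6 - ((Z*V + 4*Z) + V) = 6 - ((V*Z + 4*Z) + V) = 6 - ((4*Z + V*Z) + V) = 6 - (V + 4*Z + V*Z) = 6 + (-V - 4*Z - V*Z) = 6 - V - 4*Z - V*Z)
Q(z, E) = -35 + E + z (Q(z, E) = (z + E) - 35 = (E + z) - 35 = -35 + E + z)
-11*Q(12, j(-2, -1)) = -11*(-35 + (6 - 1*(-2) - 4*(-1) - 1*(-2)*(-1)) + 12) = -11*(-35 + (6 + 2 + 4 - 2) + 12) = -11*(-35 + 10 + 12) = -11*(-13) = 143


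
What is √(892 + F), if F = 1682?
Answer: 3*√286 ≈ 50.735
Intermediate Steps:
√(892 + F) = √(892 + 1682) = √2574 = 3*√286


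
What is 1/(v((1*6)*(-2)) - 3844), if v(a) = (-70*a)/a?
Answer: -1/3914 ≈ -0.00025549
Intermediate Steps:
v(a) = -70
1/(v((1*6)*(-2)) - 3844) = 1/(-70 - 3844) = 1/(-3914) = -1/3914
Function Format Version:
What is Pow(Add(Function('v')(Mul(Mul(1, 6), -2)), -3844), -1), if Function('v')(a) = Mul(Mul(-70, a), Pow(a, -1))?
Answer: Rational(-1, 3914) ≈ -0.00025549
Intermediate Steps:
Function('v')(a) = -70
Pow(Add(Function('v')(Mul(Mul(1, 6), -2)), -3844), -1) = Pow(Add(-70, -3844), -1) = Pow(-3914, -1) = Rational(-1, 3914)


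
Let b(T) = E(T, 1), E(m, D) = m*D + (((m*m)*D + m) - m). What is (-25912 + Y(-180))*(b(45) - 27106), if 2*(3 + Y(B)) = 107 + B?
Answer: 649721754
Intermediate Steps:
Y(B) = 101/2 + B/2 (Y(B) = -3 + (107 + B)/2 = -3 + (107/2 + B/2) = 101/2 + B/2)
E(m, D) = D*m + D*m**2 (E(m, D) = D*m + ((m**2*D + m) - m) = D*m + ((D*m**2 + m) - m) = D*m + ((m + D*m**2) - m) = D*m + D*m**2)
b(T) = T*(1 + T) (b(T) = 1*T*(1 + T) = T*(1 + T))
(-25912 + Y(-180))*(b(45) - 27106) = (-25912 + (101/2 + (1/2)*(-180)))*(45*(1 + 45) - 27106) = (-25912 + (101/2 - 90))*(45*46 - 27106) = (-25912 - 79/2)*(2070 - 27106) = -51903/2*(-25036) = 649721754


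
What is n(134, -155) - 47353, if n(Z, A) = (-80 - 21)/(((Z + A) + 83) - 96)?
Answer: -1609901/34 ≈ -47350.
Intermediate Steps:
n(Z, A) = -101/(-13 + A + Z) (n(Z, A) = -101/(((A + Z) + 83) - 96) = -101/((83 + A + Z) - 96) = -101/(-13 + A + Z))
n(134, -155) - 47353 = -101/(-13 - 155 + 134) - 47353 = -101/(-34) - 47353 = -101*(-1/34) - 47353 = 101/34 - 47353 = -1609901/34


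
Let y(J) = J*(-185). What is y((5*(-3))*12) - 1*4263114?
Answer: -4229814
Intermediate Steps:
y(J) = -185*J
y((5*(-3))*12) - 1*4263114 = -185*5*(-3)*12 - 1*4263114 = -(-2775)*12 - 4263114 = -185*(-180) - 4263114 = 33300 - 4263114 = -4229814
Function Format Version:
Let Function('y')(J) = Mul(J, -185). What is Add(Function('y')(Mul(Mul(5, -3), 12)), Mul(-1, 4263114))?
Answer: -4229814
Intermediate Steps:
Function('y')(J) = Mul(-185, J)
Add(Function('y')(Mul(Mul(5, -3), 12)), Mul(-1, 4263114)) = Add(Mul(-185, Mul(Mul(5, -3), 12)), Mul(-1, 4263114)) = Add(Mul(-185, Mul(-15, 12)), -4263114) = Add(Mul(-185, -180), -4263114) = Add(33300, -4263114) = -4229814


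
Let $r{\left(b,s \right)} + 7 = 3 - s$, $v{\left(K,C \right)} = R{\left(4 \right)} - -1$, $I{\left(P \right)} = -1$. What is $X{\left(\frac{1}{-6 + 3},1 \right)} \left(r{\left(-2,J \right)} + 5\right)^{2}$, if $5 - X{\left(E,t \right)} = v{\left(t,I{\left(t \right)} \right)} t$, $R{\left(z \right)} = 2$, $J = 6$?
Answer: $50$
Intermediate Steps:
$v{\left(K,C \right)} = 3$ ($v{\left(K,C \right)} = 2 - -1 = 2 + 1 = 3$)
$X{\left(E,t \right)} = 5 - 3 t$
$r{\left(b,s \right)} = -4 - s$ ($r{\left(b,s \right)} = -7 - \left(-3 + s\right) = -4 - s$)
$X{\left(\frac{1}{-6 + 3},1 \right)} \left(r{\left(-2,J \right)} + 5\right)^{2} = \left(5 - 3\right) \left(\left(-4 - 6\right) + 5\right)^{2} = 2 \left(-10 + 5\right)^{2} = 2 \left(-5\right)^{2} = 2 \cdot 25 = 50$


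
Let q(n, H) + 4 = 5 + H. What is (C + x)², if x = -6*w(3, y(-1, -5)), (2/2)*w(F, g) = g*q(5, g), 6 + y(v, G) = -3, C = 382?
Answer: 2500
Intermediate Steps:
y(v, G) = -9 (y(v, G) = -6 - 3 = -9)
q(n, H) = 1 + H (q(n, H) = -4 + (5 + H) = 1 + H)
w(F, g) = g*(1 + g)
x = -432 (x = -(-54)*(1 - 9) = -(-54)*(-8) = -6*72 = -432)
(C + x)² = (382 - 432)² = (-50)² = 2500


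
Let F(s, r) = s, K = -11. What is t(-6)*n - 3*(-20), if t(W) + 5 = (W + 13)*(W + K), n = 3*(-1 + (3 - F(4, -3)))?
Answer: 804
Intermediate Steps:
n = -6 (n = 3*(-1 + (3 - 1*4)) = 3*(-1 + (3 - 4)) = 3*(-1 - 1) = 3*(-2) = -6)
t(W) = -5 + (-11 + W)*(13 + W) (t(W) = -5 + (W + 13)*(W - 11) = -5 + (13 + W)*(-11 + W) = -5 + (-11 + W)*(13 + W))
t(-6)*n - 3*(-20) = (-148 + (-6)² + 2*(-6))*(-6) - 3*(-20) = (-148 + 36 - 12)*(-6) + 60 = -124*(-6) + 60 = 744 + 60 = 804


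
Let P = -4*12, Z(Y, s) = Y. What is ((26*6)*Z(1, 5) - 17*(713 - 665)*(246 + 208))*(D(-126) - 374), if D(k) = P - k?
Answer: 109611168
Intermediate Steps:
P = -48
D(k) = -48 - k
((26*6)*Z(1, 5) - 17*(713 - 665)*(246 + 208))*(D(-126) - 374) = ((26*6)*1 - 17*(713 - 665)*(246 + 208))*((-48 - 1*(-126)) - 374) = (156*1 - 816*454)*((-48 + 126) - 374) = (156 - 17*21792)*(78 - 374) = (156 - 370464)*(-296) = -370308*(-296) = 109611168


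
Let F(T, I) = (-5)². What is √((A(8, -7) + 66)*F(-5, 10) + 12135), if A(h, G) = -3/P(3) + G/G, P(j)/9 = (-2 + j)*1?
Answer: 91*√15/3 ≈ 117.48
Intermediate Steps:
P(j) = -18 + 9*j (P(j) = 9*((-2 + j)*1) = 9*(-2 + j) = -18 + 9*j)
F(T, I) = 25
A(h, G) = ⅔ (A(h, G) = -3/(-18 + 9*3) + G/G = -3/(-18 + 27) + 1 = -3/9 + 1 = -3*⅑ + 1 = -⅓ + 1 = ⅔)
√((A(8, -7) + 66)*F(-5, 10) + 12135) = √((⅔ + 66)*25 + 12135) = √((200/3)*25 + 12135) = √(5000/3 + 12135) = √(41405/3) = 91*√15/3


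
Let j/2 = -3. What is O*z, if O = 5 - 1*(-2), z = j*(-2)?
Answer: 84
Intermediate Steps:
j = -6 (j = 2*(-3) = -6)
z = 12 (z = -6*(-2) = 12)
O = 7 (O = 5 + 2 = 7)
O*z = 7*12 = 84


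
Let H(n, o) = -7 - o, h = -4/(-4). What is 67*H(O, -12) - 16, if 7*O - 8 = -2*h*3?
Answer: 319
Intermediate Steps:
h = 1 (h = -4*(-¼) = 1)
O = 2/7 (O = 8/7 + (-2*1*3)/7 = 8/7 + (-2*3)/7 = 8/7 + (⅐)*(-6) = 8/7 - 6/7 = 2/7 ≈ 0.28571)
67*H(O, -12) - 16 = 67*(-7 - 1*(-12)) - 16 = 67*(-7 + 12) - 16 = 67*5 - 16 = 335 - 16 = 319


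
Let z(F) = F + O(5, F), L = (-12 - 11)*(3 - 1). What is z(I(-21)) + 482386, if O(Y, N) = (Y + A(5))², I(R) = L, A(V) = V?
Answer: 482440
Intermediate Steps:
L = -46 (L = -23*2 = -46)
I(R) = -46
O(Y, N) = (5 + Y)² (O(Y, N) = (Y + 5)² = (5 + Y)²)
z(F) = 100 + F (z(F) = F + (5 + 5)² = F + 10² = F + 100 = 100 + F)
z(I(-21)) + 482386 = (100 - 46) + 482386 = 54 + 482386 = 482440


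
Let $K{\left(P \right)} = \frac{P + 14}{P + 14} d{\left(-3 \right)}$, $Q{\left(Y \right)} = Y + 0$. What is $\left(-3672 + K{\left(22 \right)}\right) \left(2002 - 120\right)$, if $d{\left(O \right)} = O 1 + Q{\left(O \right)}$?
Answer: $-6921996$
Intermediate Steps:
$Q{\left(Y \right)} = Y$
$d{\left(O \right)} = 2 O$ ($d{\left(O \right)} = O 1 + O = O + O = 2 O$)
$K{\left(P \right)} = -6$ ($K{\left(P \right)} = \frac{P + 14}{P + 14} \cdot 2 \left(-3\right) = \frac{14 + P}{14 + P} \left(-6\right) = 1 \left(-6\right) = -6$)
$\left(-3672 + K{\left(22 \right)}\right) \left(2002 - 120\right) = \left(-3672 - 6\right) \left(2002 - 120\right) = - 3678 \left(2002 - 120\right) = \left(-3678\right) 1882 = -6921996$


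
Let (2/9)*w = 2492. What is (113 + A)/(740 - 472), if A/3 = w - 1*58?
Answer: 33581/268 ≈ 125.30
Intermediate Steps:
w = 11214 (w = (9/2)*2492 = 11214)
A = 33468 (A = 3*(11214 - 1*58) = 3*(11214 - 58) = 3*11156 = 33468)
(113 + A)/(740 - 472) = (113 + 33468)/(740 - 472) = 33581/268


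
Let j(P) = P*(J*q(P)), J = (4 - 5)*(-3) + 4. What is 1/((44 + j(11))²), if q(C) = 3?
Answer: 1/75625 ≈ 1.3223e-5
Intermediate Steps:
J = 7 (J = -1*(-3) + 4 = 3 + 4 = 7)
j(P) = 21*P (j(P) = P*(7*3) = P*21 = 21*P)
1/((44 + j(11))²) = 1/((44 + 21*11)²) = 1/((44 + 231)²) = 1/(275²) = 1/75625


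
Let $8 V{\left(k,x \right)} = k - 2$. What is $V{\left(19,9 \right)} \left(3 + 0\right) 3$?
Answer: $\frac{153}{8} \approx 19.125$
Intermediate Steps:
$V{\left(k,x \right)} = - \frac{1}{4} + \frac{k}{8}$ ($V{\left(k,x \right)} = \frac{k - 2}{8} = \frac{-2 + k}{8} = - \frac{1}{4} + \frac{k}{8}$)
$V{\left(19,9 \right)} \left(3 + 0\right) 3 = \left(- \frac{1}{4} + \frac{1}{8} \cdot 19\right) \left(3 + 0\right) 3 = \left(- \frac{1}{4} + \frac{19}{8}\right) 3 \cdot 3 = \frac{17}{8} \cdot 9 = \frac{153}{8}$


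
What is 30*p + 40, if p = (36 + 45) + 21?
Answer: 3100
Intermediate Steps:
p = 102 (p = 81 + 21 = 102)
30*p + 40 = 30*102 + 40 = 3060 + 40 = 3100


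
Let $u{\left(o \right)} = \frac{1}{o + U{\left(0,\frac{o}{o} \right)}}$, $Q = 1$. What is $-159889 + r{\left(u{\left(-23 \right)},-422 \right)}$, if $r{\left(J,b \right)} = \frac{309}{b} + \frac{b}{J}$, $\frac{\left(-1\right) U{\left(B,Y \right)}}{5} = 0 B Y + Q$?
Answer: $- \frac{62487115}{422} \approx -1.4807 \cdot 10^{5}$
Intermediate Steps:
$U{\left(B,Y \right)} = -5$ ($U{\left(B,Y \right)} = - 5 \left(0 B Y + 1\right) = - 5 \left(0 Y + 1\right) = - 5 \left(0 + 1\right) = \left(-5\right) 1 = -5$)
$u{\left(o \right)} = \frac{1}{-5 + o}$ ($u{\left(o \right)} = \frac{1}{o - 5} = \frac{1}{-5 + o}$)
$-159889 + r{\left(u{\left(-23 \right)},-422 \right)} = -159889 + \left(\frac{309}{-422} - \frac{422}{\frac{1}{-5 - 23}}\right) = -159889 - \left(\frac{309}{422} + \frac{422}{\frac{1}{-28}}\right) = -159889 - \left(\frac{309}{422} + \frac{422}{- \frac{1}{28}}\right) = -159889 - - \frac{4986043}{422} = -159889 + \left(- \frac{309}{422} + 11816\right) = -159889 + \frac{4986043}{422} = - \frac{62487115}{422}$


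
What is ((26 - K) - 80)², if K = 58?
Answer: 12544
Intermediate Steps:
((26 - K) - 80)² = ((26 - 1*58) - 80)² = ((26 - 58) - 80)² = (-32 - 80)² = (-112)² = 12544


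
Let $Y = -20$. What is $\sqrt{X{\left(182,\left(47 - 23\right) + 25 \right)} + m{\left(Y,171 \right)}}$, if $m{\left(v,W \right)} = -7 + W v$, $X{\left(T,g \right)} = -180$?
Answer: $i \sqrt{3607} \approx 60.058 i$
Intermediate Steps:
$\sqrt{X{\left(182,\left(47 - 23\right) + 25 \right)} + m{\left(Y,171 \right)}} = \sqrt{-180 + \left(-7 + 171 \left(-20\right)\right)} = \sqrt{-180 - 3427} = \sqrt{-3607} = i \sqrt{3607}$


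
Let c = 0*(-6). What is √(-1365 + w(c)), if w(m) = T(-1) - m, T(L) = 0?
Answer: I*√1365 ≈ 36.946*I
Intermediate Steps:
c = 0
w(m) = -m (w(m) = 0 - m = -m)
√(-1365 + w(c)) = √(-1365 - 1*0) = √(-1365 + 0) = √(-1365) = I*√1365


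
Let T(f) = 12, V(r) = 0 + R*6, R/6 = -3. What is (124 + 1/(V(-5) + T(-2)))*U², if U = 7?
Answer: 583247/96 ≈ 6075.5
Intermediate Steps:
R = -18 (R = 6*(-3) = -18)
V(r) = -108 (V(r) = 0 - 18*6 = 0 - 108 = -108)
(124 + 1/(V(-5) + T(-2)))*U² = (124 + 1/(-108 + 12))*7² = (124 + 1/(-96))*49 = (124 - 1/96)*49 = (11903/96)*49 = 583247/96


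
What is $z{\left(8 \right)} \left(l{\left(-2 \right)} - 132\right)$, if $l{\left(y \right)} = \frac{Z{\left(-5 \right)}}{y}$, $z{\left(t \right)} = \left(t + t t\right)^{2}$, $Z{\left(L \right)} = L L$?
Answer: $-749088$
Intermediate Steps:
$Z{\left(L \right)} = L^{2}$
$z{\left(t \right)} = \left(t + t^{2}\right)^{2}$
$l{\left(y \right)} = \frac{25}{y}$ ($l{\left(y \right)} = \frac{\left(-5\right)^{2}}{y} = \frac{25}{y}$)
$z{\left(8 \right)} \left(l{\left(-2 \right)} - 132\right) = 8^{2} \left(1 + 8\right)^{2} \left(\frac{25}{-2} - 132\right) = 64 \cdot 9^{2} \left(25 \left(- \frac{1}{2}\right) - 132\right) = 64 \cdot 81 \left(- \frac{25}{2} - 132\right) = 5184 \left(- \frac{289}{2}\right) = -749088$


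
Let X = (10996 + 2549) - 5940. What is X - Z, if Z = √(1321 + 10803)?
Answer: 7605 - 2*√3031 ≈ 7494.9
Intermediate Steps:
X = 7605 (X = 13545 - 5940 = 7605)
Z = 2*√3031 (Z = √12124 = 2*√3031 ≈ 110.11)
X - Z = 7605 - 2*√3031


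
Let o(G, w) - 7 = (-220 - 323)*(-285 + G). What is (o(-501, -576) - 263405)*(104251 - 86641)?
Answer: 2877474000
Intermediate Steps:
o(G, w) = 154762 - 543*G (o(G, w) = 7 + (-220 - 323)*(-285 + G) = 7 - 543*(-285 + G) = 7 + (154755 - 543*G) = 154762 - 543*G)
(o(-501, -576) - 263405)*(104251 - 86641) = ((154762 - 543*(-501)) - 263405)*(104251 - 86641) = ((154762 + 272043) - 263405)*17610 = (426805 - 263405)*17610 = 163400*17610 = 2877474000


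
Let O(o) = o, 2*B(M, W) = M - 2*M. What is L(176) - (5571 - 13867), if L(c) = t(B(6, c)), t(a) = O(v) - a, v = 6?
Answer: 8305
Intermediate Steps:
B(M, W) = -M/2 (B(M, W) = (M - 2*M)/2 = (-M)/2 = -M/2)
t(a) = 6 - a
L(c) = 9 (L(c) = 6 - (-1)*6/2 = 6 - 1*(-3) = 6 + 3 = 9)
L(176) - (5571 - 13867) = 9 - (5571 - 13867) = 9 - 1*(-8296) = 9 + 8296 = 8305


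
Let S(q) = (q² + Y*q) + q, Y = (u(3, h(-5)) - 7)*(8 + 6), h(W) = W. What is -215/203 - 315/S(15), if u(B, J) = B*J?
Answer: -58517/59276 ≈ -0.98720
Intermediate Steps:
Y = -308 (Y = (3*(-5) - 7)*(8 + 6) = (-15 - 7)*14 = -22*14 = -308)
S(q) = q² - 307*q (S(q) = (q² - 308*q) + q = q² - 307*q)
-215/203 - 315/S(15) = -215/203 - 315*1/(15*(-307 + 15)) = -215*1/203 - 315/(15*(-292)) = -215/203 - 315/(-4380) = -215/203 - 315*(-1/4380) = -215/203 + 21/292 = -58517/59276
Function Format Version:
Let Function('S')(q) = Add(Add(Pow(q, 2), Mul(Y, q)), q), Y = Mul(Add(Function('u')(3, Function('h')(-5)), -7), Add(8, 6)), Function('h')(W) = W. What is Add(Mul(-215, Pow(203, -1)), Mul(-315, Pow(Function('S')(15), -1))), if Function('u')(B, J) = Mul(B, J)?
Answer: Rational(-58517, 59276) ≈ -0.98720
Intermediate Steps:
Y = -308 (Y = Mul(Add(Mul(3, -5), -7), Add(8, 6)) = Mul(Add(-15, -7), 14) = Mul(-22, 14) = -308)
Function('S')(q) = Add(Pow(q, 2), Mul(-307, q)) (Function('S')(q) = Add(Add(Pow(q, 2), Mul(-308, q)), q) = Add(Pow(q, 2), Mul(-307, q)))
Add(Mul(-215, Pow(203, -1)), Mul(-315, Pow(Function('S')(15), -1))) = Add(Mul(-215, Pow(203, -1)), Mul(-315, Pow(Mul(15, Add(-307, 15)), -1))) = Add(Mul(-215, Rational(1, 203)), Mul(-315, Pow(Mul(15, -292), -1))) = Add(Rational(-215, 203), Mul(-315, Pow(-4380, -1))) = Add(Rational(-215, 203), Mul(-315, Rational(-1, 4380))) = Add(Rational(-215, 203), Rational(21, 292)) = Rational(-58517, 59276)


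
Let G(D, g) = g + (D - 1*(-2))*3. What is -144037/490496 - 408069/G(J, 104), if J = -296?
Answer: 100022075719/190802944 ≈ 524.22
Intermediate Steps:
G(D, g) = 6 + g + 3*D (G(D, g) = g + (D + 2)*3 = g + (2 + D)*3 = g + (6 + 3*D) = 6 + g + 3*D)
-144037/490496 - 408069/G(J, 104) = -144037/490496 - 408069/(6 + 104 + 3*(-296)) = -144037*1/490496 - 408069/(6 + 104 - 888) = -144037/490496 - 408069/(-778) = -144037/490496 - 408069*(-1/778) = -144037/490496 + 408069/778 = 100022075719/190802944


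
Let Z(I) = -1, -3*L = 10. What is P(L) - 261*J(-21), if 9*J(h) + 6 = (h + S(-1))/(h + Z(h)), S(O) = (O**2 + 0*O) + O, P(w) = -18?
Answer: 2823/22 ≈ 128.32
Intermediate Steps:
L = -10/3 (L = -1/3*10 = -10/3 ≈ -3.3333)
S(O) = O + O**2 (S(O) = (O**2 + 0) + O = O**2 + O = O + O**2)
J(h) = -2/3 + h/(9*(-1 + h)) (J(h) = -2/3 + ((h - (1 - 1))/(h - 1))/9 = -2/3 + ((h - 1*0)/(-1 + h))/9 = -2/3 + ((h + 0)/(-1 + h))/9 = -2/3 + (h/(-1 + h))/9 = -2/3 + h/(9*(-1 + h)))
P(L) - 261*J(-21) = -18 - 29*(6 - 5*(-21))/(-1 - 21) = -18 - 29*(6 + 105)/(-22) = -18 - 29*(-1)*111/22 = -18 - 261*(-37/66) = -18 + 3219/22 = 2823/22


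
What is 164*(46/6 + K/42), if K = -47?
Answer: 22550/21 ≈ 1073.8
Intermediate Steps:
164*(46/6 + K/42) = 164*(46/6 - 47/42) = 164*(46*(⅙) - 47*1/42) = 164*(23/3 - 47/42) = 164*(275/42) = 22550/21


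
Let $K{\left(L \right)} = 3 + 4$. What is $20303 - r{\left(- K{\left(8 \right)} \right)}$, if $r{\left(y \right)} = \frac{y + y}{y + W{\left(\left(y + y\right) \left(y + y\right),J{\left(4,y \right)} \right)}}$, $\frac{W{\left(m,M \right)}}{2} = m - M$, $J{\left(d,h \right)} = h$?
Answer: $\frac{1157273}{57} \approx 20303.0$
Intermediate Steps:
$K{\left(L \right)} = 7$
$W{\left(m,M \right)} = - 2 M + 2 m$ ($W{\left(m,M \right)} = 2 \left(m - M\right) = - 2 M + 2 m$)
$r{\left(y \right)} = \frac{2 y}{- y + 8 y^{2}}$ ($r{\left(y \right)} = \frac{y + y}{y - \left(2 y - 2 \left(y + y\right) \left(y + y\right)\right)} = \frac{2 y}{y - \left(2 y - 2 \cdot 2 y 2 y\right)} = \frac{2 y}{y + \left(- 2 y + 2 \cdot 4 y^{2}\right)} = \frac{2 y}{y + \left(- 2 y + 8 y^{2}\right)} = \frac{2 y}{- y + 8 y^{2}}$)
$20303 - r{\left(- K{\left(8 \right)} \right)} = 20303 - \frac{2}{-1 + 8 \left(\left(-1\right) 7\right)} = 20303 - \frac{2}{-1 + 8 \left(-7\right)} = 20303 - \frac{2}{-1 - 56} = 20303 - \frac{2}{-57} = 20303 - 2 \left(- \frac{1}{57}\right) = 20303 - - \frac{2}{57} = 20303 + \frac{2}{57} = \frac{1157273}{57}$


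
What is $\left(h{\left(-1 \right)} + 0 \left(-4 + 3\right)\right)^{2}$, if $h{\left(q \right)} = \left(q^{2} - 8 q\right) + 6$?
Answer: $225$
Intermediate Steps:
$h{\left(q \right)} = 6 + q^{2} - 8 q$
$\left(h{\left(-1 \right)} + 0 \left(-4 + 3\right)\right)^{2} = \left(\left(6 + \left(-1\right)^{2} - -8\right) + 0 \left(-4 + 3\right)\right)^{2} = \left(\left(6 + 1 + 8\right) + 0 \left(-1\right)\right)^{2} = \left(15 + 0\right)^{2} = 15^{2} = 225$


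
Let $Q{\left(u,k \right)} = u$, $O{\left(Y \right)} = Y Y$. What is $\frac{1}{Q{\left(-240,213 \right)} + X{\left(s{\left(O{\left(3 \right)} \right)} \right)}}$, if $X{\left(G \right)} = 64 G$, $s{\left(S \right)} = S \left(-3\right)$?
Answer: $- \frac{1}{1968} \approx -0.00050813$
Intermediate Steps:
$O{\left(Y \right)} = Y^{2}$
$s{\left(S \right)} = - 3 S$
$\frac{1}{Q{\left(-240,213 \right)} + X{\left(s{\left(O{\left(3 \right)} \right)} \right)}} = \frac{1}{-240 + 64 \left(- 3 \cdot 3^{2}\right)} = \frac{1}{-240 + 64 \left(\left(-3\right) 9\right)} = \frac{1}{-240 + 64 \left(-27\right)} = \frac{1}{-240 - 1728} = \frac{1}{-1968} = - \frac{1}{1968}$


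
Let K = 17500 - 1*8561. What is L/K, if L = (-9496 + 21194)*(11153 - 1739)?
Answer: 110124972/8939 ≈ 12320.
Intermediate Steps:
K = 8939 (K = 17500 - 8561 = 8939)
L = 110124972 (L = 11698*9414 = 110124972)
L/K = 110124972/8939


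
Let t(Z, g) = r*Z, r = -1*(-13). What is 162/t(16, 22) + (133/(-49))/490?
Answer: 137927/178360 ≈ 0.77331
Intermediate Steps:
r = 13
t(Z, g) = 13*Z
162/t(16, 22) + (133/(-49))/490 = 162/((13*16)) + (133/(-49))/490 = 162/208 + (133*(-1/49))*(1/490) = 162*(1/208) - 19/7*1/490 = 81/104 - 19/3430 = 137927/178360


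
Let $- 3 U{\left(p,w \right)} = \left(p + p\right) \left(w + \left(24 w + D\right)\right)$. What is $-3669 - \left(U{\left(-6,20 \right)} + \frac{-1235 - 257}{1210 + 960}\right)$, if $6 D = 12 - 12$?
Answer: $- \frac{6150119}{1085} \approx -5668.3$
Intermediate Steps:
$D = 0$ ($D = \frac{12 - 12}{6} = \frac{1}{6} \cdot 0 = 0$)
$U{\left(p,w \right)} = - \frac{50 p w}{3}$ ($U{\left(p,w \right)} = - \frac{\left(p + p\right) \left(w + \left(24 w + 0\right)\right)}{3} = - \frac{2 p \left(w + 24 w\right)}{3} = - \frac{2 p 25 w}{3} = - \frac{50 p w}{3}$)
$-3669 - \left(U{\left(-6,20 \right)} + \frac{-1235 - 257}{1210 + 960}\right) = -3669 - \left(\left(- \frac{50}{3}\right) \left(-6\right) 20 + \frac{-1235 - 257}{1210 + 960}\right) = -3669 - \left(2000 - \frac{1492}{2170}\right) = -3669 - \left(2000 - \frac{746}{1085}\right) = -3669 - \frac{2169254}{1085} = - \frac{6150119}{1085}$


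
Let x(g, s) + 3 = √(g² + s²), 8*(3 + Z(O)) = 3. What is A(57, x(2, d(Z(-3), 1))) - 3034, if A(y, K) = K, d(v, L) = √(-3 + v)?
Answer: -3037 + I*√26/4 ≈ -3037.0 + 1.2748*I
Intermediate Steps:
Z(O) = -21/8 (Z(O) = -3 + (⅛)*3 = -3 + 3/8 = -21/8)
x(g, s) = -3 + √(g² + s²)
A(57, x(2, d(Z(-3), 1))) - 3034 = (-3 + √(2² + (√(-3 - 21/8))²)) - 3034 = (-3 + √(4 + (√(-45/8))²)) - 3034 = (-3 + √(4 + (3*I*√10/4)²)) - 3034 = (-3 + √(4 - 45/8)) - 3034 = (-3 + √(-13/8)) - 3034 = (-3 + I*√26/4) - 3034 = -3037 + I*√26/4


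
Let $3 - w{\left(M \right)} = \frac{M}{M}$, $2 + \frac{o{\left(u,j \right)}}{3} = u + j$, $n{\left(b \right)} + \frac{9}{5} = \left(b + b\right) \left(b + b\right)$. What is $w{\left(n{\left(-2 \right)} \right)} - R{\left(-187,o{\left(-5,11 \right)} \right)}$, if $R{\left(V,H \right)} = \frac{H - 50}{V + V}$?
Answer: $\frac{355}{187} \approx 1.8984$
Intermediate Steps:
$n{\left(b \right)} = - \frac{9}{5} + 4 b^{2}$ ($n{\left(b \right)} = - \frac{9}{5} + \left(b + b\right) \left(b + b\right) = - \frac{9}{5} + 2 b 2 b = - \frac{9}{5} + 4 b^{2}$)
$o{\left(u,j \right)} = -6 + 3 j + 3 u$ ($o{\left(u,j \right)} = -6 + 3 \left(u + j\right) = -6 + 3 \left(j + u\right) = -6 + \left(3 j + 3 u\right) = -6 + 3 j + 3 u$)
$w{\left(M \right)} = 2$ ($w{\left(M \right)} = 3 - \frac{M}{M} = 3 - 1 = 2$)
$R{\left(V,H \right)} = \frac{-50 + H}{2 V}$
$w{\left(n{\left(-2 \right)} \right)} - R{\left(-187,o{\left(-5,11 \right)} \right)} = 2 - \frac{-50 + \left(-6 + 3 \cdot 11 + 3 \left(-5\right)\right)}{2 \left(-187\right)} = 2 - \frac{1}{2} \left(- \frac{1}{187}\right) \left(-50 - -12\right) = 2 - \frac{1}{2} \left(- \frac{1}{187}\right) \left(-50 + 12\right) = 2 - \frac{1}{2} \left(- \frac{1}{187}\right) \left(-38\right) = 2 - \frac{19}{187} = \frac{355}{187}$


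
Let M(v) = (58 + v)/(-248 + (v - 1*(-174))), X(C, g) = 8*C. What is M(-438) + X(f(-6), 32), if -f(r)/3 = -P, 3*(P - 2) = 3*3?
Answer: 15455/128 ≈ 120.74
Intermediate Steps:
P = 5 (P = 2 + (3*3)/3 = 2 + (⅓)*9 = 2 + 3 = 5)
f(r) = 15 (f(r) = -(-3)*5 = -3*(-5) = 15)
M(v) = (58 + v)/(-74 + v) (M(v) = (58 + v)/(-248 + (v + 174)) = (58 + v)/(-248 + (174 + v)) = (58 + v)/(-74 + v))
M(-438) + X(f(-6), 32) = (58 - 438)/(-74 - 438) + 8*15 = -380/(-512) + 120 = -1/512*(-380) + 120 = 95/128 + 120 = 15455/128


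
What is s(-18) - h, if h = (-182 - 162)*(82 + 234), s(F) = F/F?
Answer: 108705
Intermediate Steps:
s(F) = 1
h = -108704 (h = -344*316 = -108704)
s(-18) - h = 1 - 1*(-108704) = 1 + 108704 = 108705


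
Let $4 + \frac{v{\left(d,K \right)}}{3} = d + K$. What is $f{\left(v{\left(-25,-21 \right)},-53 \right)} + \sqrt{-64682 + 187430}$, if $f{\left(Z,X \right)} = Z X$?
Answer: $7950 + 2 \sqrt{30687} \approx 8300.4$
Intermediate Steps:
$v{\left(d,K \right)} = -12 + 3 K + 3 d$ ($v{\left(d,K \right)} = -12 + 3 \left(d + K\right) = -12 + 3 \left(K + d\right) = -12 + \left(3 K + 3 d\right) = -12 + 3 K + 3 d$)
$f{\left(Z,X \right)} = X Z$
$f{\left(v{\left(-25,-21 \right)},-53 \right)} + \sqrt{-64682 + 187430} = - 53 \left(-12 + 3 \left(-21\right) + 3 \left(-25\right)\right) + \sqrt{-64682 + 187430} = - 53 \left(-12 - 63 - 75\right) + \sqrt{122748} = \left(-53\right) \left(-150\right) + 2 \sqrt{30687} = 7950 + 2 \sqrt{30687}$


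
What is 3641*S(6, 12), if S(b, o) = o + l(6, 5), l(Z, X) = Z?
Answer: 65538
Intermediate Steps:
S(b, o) = 6 + o (S(b, o) = o + 6 = 6 + o)
3641*S(6, 12) = 3641*(6 + 12) = 3641*18 = 65538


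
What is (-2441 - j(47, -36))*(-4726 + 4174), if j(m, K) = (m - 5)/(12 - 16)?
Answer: 1341636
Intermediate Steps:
j(m, K) = 5/4 - m/4 (j(m, K) = (-5 + m)/(-4) = (-5 + m)*(-1/4) = 5/4 - m/4)
(-2441 - j(47, -36))*(-4726 + 4174) = (-2441 - (5/4 - 1/4*47))*(-4726 + 4174) = (-2441 - (5/4 - 47/4))*(-552) = (-2441 - 1*(-21/2))*(-552) = (-2441 + 21/2)*(-552) = -4861/2*(-552) = 1341636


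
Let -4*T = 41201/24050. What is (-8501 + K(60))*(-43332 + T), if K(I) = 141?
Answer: 871233136609/2405 ≈ 3.6226e+8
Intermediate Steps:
T = -41201/96200 (T = -41201/(4*24050) = -1/4*41201/24050 = -41201/96200 ≈ -0.42828)
(-8501 + K(60))*(-43332 + T) = (-8501 + 141)*(-43332 - 41201/96200) = -8360*(-4168579601/96200) = 871233136609/2405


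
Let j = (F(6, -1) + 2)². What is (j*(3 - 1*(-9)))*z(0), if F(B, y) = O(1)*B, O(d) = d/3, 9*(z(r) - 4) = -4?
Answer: 2048/3 ≈ 682.67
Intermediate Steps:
z(r) = 32/9 (z(r) = 4 + (⅑)*(-4) = 4 - 4/9 = 32/9)
O(d) = d/3 (O(d) = d*(⅓) = d/3)
F(B, y) = B/3 (F(B, y) = ((⅓)*1)*B = B/3)
j = 16 (j = ((⅓)*6 + 2)² = (2 + 2)² = 4² = 16)
(j*(3 - 1*(-9)))*z(0) = (16*(3 - 1*(-9)))*(32/9) = (16*(3 + 9))*(32/9) = (16*12)*(32/9) = 192*(32/9) = 2048/3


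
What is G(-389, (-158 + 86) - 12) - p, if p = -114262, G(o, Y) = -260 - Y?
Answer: 114086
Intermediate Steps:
G(-389, (-158 + 86) - 12) - p = (-260 - ((-158 + 86) - 12)) - 1*(-114262) = (-260 - (-72 - 12)) + 114262 = (-260 - 1*(-84)) + 114262 = (-260 + 84) + 114262 = -176 + 114262 = 114086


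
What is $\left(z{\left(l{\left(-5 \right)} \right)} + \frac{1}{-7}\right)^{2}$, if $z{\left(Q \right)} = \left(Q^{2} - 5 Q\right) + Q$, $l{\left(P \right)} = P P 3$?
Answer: $\frac{1389351076}{49} \approx 2.8354 \cdot 10^{7}$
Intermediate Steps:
$l{\left(P \right)} = 3 P^{2}$ ($l{\left(P \right)} = P^{2} \cdot 3 = 3 P^{2}$)
$z{\left(Q \right)} = Q^{2} - 4 Q$
$\left(z{\left(l{\left(-5 \right)} \right)} + \frac{1}{-7}\right)^{2} = \left(3 \left(-5\right)^{2} \left(-4 + 3 \left(-5\right)^{2}\right) + \frac{1}{-7}\right)^{2} = \left(3 \cdot 25 \left(-4 + 3 \cdot 25\right) - \frac{1}{7}\right)^{2} = \left(75 \left(-4 + 75\right) - \frac{1}{7}\right)^{2} = \left(75 \cdot 71 - \frac{1}{7}\right)^{2} = \left(5325 - \frac{1}{7}\right)^{2} = \left(\frac{37274}{7}\right)^{2} = \frac{1389351076}{49}$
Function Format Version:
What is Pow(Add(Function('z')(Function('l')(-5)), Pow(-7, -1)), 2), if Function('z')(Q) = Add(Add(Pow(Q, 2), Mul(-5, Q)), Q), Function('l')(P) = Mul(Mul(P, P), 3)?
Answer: Rational(1389351076, 49) ≈ 2.8354e+7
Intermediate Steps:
Function('l')(P) = Mul(3, Pow(P, 2)) (Function('l')(P) = Mul(Pow(P, 2), 3) = Mul(3, Pow(P, 2)))
Function('z')(Q) = Add(Pow(Q, 2), Mul(-4, Q))
Pow(Add(Function('z')(Function('l')(-5)), Pow(-7, -1)), 2) = Pow(Add(Mul(Mul(3, Pow(-5, 2)), Add(-4, Mul(3, Pow(-5, 2)))), Pow(-7, -1)), 2) = Pow(Add(Mul(Mul(3, 25), Add(-4, Mul(3, 25))), Rational(-1, 7)), 2) = Pow(Add(Mul(75, Add(-4, 75)), Rational(-1, 7)), 2) = Pow(Add(Mul(75, 71), Rational(-1, 7)), 2) = Pow(Add(5325, Rational(-1, 7)), 2) = Pow(Rational(37274, 7), 2) = Rational(1389351076, 49)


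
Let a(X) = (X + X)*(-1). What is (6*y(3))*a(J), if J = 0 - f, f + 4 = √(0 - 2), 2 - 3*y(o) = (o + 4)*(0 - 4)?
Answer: -480 + 120*I*√2 ≈ -480.0 + 169.71*I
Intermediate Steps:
y(o) = 6 + 4*o/3 (y(o) = ⅔ - (o + 4)*(0 - 4)/3 = ⅔ - (4 + o)*(-4)/3 = ⅔ - (-16 - 4*o)/3 = ⅔ + (16/3 + 4*o/3) = 6 + 4*o/3)
f = -4 + I*√2 (f = -4 + √(0 - 2) = -4 + √(-2) = -4 + I*√2 ≈ -4.0 + 1.4142*I)
J = 4 - I*√2 (J = 0 - (-4 + I*√2) = 0 + (4 - I*√2) = 4 - I*√2 ≈ 4.0 - 1.4142*I)
a(X) = -2*X (a(X) = (2*X)*(-1) = -2*X)
(6*y(3))*a(J) = (6*(6 + (4/3)*3))*(-2*(4 - I*√2)) = (6*(6 + 4))*(-8 + 2*I*√2) = (6*10)*(-8 + 2*I*√2) = 60*(-8 + 2*I*√2) = -480 + 120*I*√2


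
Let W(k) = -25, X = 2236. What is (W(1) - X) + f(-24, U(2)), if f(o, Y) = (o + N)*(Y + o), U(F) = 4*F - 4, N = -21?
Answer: -1361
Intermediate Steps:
U(F) = -4 + 4*F
f(o, Y) = (-21 + o)*(Y + o) (f(o, Y) = (o - 21)*(Y + o) = (-21 + o)*(Y + o))
(W(1) - X) + f(-24, U(2)) = (-25 - 1*2236) + ((-24)² - 21*(-4 + 4*2) - 21*(-24) + (-4 + 4*2)*(-24)) = (-25 - 2236) + (576 - 21*(-4 + 8) + 504 + (-4 + 8)*(-24)) = -2261 + (576 - 21*4 + 504 + 4*(-24)) = -2261 + (576 - 84 + 504 - 96) = -2261 + 900 = -1361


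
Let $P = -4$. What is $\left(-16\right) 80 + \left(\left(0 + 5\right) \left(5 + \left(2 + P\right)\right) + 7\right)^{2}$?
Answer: $-796$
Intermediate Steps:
$\left(-16\right) 80 + \left(\left(0 + 5\right) \left(5 + \left(2 + P\right)\right) + 7\right)^{2} = \left(-16\right) 80 + \left(\left(0 + 5\right) \left(5 + \left(2 - 4\right)\right) + 7\right)^{2} = -1280 + \left(5 \left(5 - 2\right) + 7\right)^{2} = -1280 + \left(5 \cdot 3 + 7\right)^{2} = -1280 + \left(15 + 7\right)^{2} = -1280 + 22^{2} = -1280 + 484 = -796$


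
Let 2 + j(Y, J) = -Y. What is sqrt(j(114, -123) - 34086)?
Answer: 7*I*sqrt(698) ≈ 184.94*I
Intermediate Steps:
j(Y, J) = -2 - Y
sqrt(j(114, -123) - 34086) = sqrt((-2 - 1*114) - 34086) = sqrt((-2 - 114) - 34086) = sqrt(-116 - 34086) = sqrt(-34202) = 7*I*sqrt(698)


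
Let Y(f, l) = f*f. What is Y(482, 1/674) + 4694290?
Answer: 4926614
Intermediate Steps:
Y(f, l) = f**2
Y(482, 1/674) + 4694290 = 482**2 + 4694290 = 232324 + 4694290 = 4926614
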